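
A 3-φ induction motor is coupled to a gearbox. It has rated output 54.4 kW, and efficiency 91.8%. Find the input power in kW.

59.3 kW

P_out = 54400 W
P_in = P_out/η = 54400/0.918 = 59259 W = 59.3 kW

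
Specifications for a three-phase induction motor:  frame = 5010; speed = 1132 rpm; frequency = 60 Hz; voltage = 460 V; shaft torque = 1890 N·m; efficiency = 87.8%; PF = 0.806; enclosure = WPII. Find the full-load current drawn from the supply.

397 A

ω = 2π×1132/60 = 118.5 rad/s; P_out = τω = 1890 × 118.5 = 223965 W
P_in = P_out / η = 223965 / 0.878 = 255085 W
I_L = P_in / (√3·V_L·cosφ) = 255085 / (1.732 × 460 × 0.806) = 397 A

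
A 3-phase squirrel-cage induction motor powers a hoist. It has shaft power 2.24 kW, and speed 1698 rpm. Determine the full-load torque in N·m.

12.6 N·m

ω = 2π × 1698/60 = 177.8 rad/s
τ = P/ω = 2240/177.8 = 12.6 N·m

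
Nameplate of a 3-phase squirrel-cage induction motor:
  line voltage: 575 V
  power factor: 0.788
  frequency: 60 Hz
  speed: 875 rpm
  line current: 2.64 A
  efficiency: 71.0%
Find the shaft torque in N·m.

P_in = √3·V·I·cosφ = 1.732 × 575 × 2.64 × 0.788 = 2072 W
P_out = η·P_in = 0.71 × 2072 = 1471 W
n = 875 rpm
ω = 2π×875/60 = 91.63 rad/s
τ = P_out/ω = 1471/91.63 = 16.1 N·m

16.1 N·m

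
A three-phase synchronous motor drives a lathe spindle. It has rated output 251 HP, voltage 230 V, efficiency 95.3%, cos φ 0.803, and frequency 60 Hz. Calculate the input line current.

P_out = 251 × 746 = 187246 W
P_in = P_out / η = 187246 / 0.953 = 196481 W
I_L = P_in / (√3·V_L·cosφ) = 196481 / (1.732 × 230 × 0.803) = 614 A

614 A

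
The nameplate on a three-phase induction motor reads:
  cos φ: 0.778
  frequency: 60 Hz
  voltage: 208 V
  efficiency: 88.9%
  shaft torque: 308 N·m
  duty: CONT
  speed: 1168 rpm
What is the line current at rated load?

ω = 2π×1168/60 = 122.3 rad/s; P_out = τω = 308 × 122.3 = 37668 W
P_in = P_out / η = 37668 / 0.889 = 42371 W
I_L = P_in / (√3·V_L·cosφ) = 42371 / (1.732 × 208 × 0.778) = 151 A

151 A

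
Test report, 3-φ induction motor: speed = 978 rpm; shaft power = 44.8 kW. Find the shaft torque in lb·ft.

ω = 2π × 978/60 = 102.4 rad/s
τ = P/ω = 44800/102.4 = 437.5 N·m
In lb·ft: 437.5/1.356 = 323 lb·ft

323 lb·ft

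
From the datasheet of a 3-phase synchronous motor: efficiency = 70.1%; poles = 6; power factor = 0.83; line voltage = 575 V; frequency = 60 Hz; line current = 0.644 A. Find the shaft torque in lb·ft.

2.19 lb·ft

P_in = √3·V·I·cosφ = 1.732 × 575 × 0.644 × 0.83 = 532 W
P_out = η·P_in = 0.701 × 532 = 373 W
n = n_s = 120×60/6 = 1200 rpm (synchronous)
ω = 2π×1200/60 = 125.7 rad/s
τ = P_out/ω = 373/125.7 = 2.967 N·m
In lb·ft: 2.967/1.356 = 2.19 lb·ft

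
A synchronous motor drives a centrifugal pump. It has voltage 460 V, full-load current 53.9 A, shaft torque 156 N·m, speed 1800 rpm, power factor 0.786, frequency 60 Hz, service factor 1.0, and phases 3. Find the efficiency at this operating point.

87.1 %

ω = 2π × 1800/60 = 188.5 rad/s; P_out = τω = 156 × 188.5 = 29406 W
P_in = √3·V_L·I_L·cosφ = 1.732 × 460 × 53.9 × 0.786 = 33753 W
η = P_out / P_in = 29406 / 33753 = 0.871 = 87.1%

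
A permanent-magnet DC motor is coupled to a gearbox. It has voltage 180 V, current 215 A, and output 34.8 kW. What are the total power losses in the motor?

P_in = V·I = 180×215 = 38700 W
P_out = 34800 W
Losses = P_in − P_out = 38700 − 34800 = 3900 W

3900 W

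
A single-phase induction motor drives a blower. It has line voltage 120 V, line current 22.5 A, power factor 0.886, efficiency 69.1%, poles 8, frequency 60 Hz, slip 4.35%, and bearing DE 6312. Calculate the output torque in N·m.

P_in = V·I·cosφ = 120 × 22.5 × 0.886 = 2392 W
P_out = η·P_in = 0.691 × 2392 = 1653 W
n_s = 120×60/8 = 900 rpm; n = 900×(1−0.0435) = 861 rpm
ω = 2π×861/60 = 90.16 rad/s
τ = P_out/ω = 1653/90.16 = 18.3 N·m

18.3 N·m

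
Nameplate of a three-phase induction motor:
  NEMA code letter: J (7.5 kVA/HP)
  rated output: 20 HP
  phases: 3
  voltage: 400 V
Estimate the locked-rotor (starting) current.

S_LR = 7.5 × 20 = 150 kVA
I_LR = S_LR/(√3·V_L) = 150000/(1.732×400) = 217 A

217 A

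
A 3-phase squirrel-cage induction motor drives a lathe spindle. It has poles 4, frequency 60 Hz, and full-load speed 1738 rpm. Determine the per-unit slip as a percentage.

n_s = 120f/p = 120×60/4 = 1800 rpm
s = (n_s − n)/n_s = (1800 − 1738)/1800 = 0.0344

3.44 %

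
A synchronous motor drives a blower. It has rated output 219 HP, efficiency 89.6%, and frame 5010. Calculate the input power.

P_out = 219 × 746 = 163374 W
P_in = P_out/η = 163374/0.896 = 182337 W = 182 kW

182 kW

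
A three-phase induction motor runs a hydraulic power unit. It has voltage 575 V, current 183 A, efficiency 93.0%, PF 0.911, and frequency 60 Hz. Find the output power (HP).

P_in = √3·V·I·cosφ = 1.732 × 575 × 183 × 0.911 = 166029 W
P_out = η·P_in = 0.93 × 166029 = 154407 W
= 154407/746 = 207 HP

207 HP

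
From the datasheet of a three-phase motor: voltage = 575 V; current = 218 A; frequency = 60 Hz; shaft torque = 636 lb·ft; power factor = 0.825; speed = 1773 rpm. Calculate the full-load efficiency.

89.4 %

τ = 636 lb·ft × 1.356 = 862.4 N·m
ω = 2π × 1773/60 = 185.7 rad/s; P_out = τω = 862.4 × 185.7 = 160148 W
P_in = √3·V_L·I_L·cosφ = 1.732 × 575 × 218 × 0.825 = 179113 W
η = P_out / P_in = 160148 / 179113 = 0.894 = 89.4%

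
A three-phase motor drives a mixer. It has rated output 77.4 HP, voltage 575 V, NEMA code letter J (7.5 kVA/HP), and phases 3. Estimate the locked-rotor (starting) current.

S_LR = 7.5 × 77.4 = 580.5 kVA
I_LR = S_LR/(√3·V_L) = 580500/(1.732×575) = 583 A

583 A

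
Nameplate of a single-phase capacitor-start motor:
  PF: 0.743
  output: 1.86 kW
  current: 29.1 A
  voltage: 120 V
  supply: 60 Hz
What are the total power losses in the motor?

735 W

P_in = V·I·cosφ = 120×29.1×0.743 = 2595 W
P_out = 1860 W
Losses = P_in − P_out = 2595 − 1860 = 735 W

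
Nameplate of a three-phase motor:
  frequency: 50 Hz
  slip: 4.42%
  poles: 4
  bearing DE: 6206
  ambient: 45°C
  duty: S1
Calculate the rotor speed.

1434 rpm

n_s = 120f/p = 120×50/4 = 1500 rpm
n = n_s(1 − s) = 1500 × (1 − 0.0442) = 1434 rpm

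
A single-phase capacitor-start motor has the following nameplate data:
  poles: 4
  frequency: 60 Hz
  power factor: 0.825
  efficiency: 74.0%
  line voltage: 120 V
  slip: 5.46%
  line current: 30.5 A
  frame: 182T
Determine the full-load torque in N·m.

12.5 N·m

P_in = V·I·cosφ = 120 × 30.5 × 0.825 = 3020 W
P_out = η·P_in = 0.74 × 3020 = 2235 W
n_s = 120×60/4 = 1800 rpm; n = 1800×(1−0.0546) = 1702 rpm
ω = 2π×1702/60 = 178.2 rad/s
τ = P_out/ω = 2235/178.2 = 12.5 N·m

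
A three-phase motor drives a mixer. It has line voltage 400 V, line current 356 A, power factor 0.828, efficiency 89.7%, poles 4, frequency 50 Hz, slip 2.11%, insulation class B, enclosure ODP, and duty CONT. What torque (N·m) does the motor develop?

1190 N·m

P_in = √3·V·I·cosφ = 1.732 × 400 × 356 × 0.828 = 204215 W
P_out = η·P_in = 0.897 × 204215 = 183181 W
n_s = 120×50/4 = 1500 rpm; n = 1500×(1−0.0211) = 1468 rpm
ω = 2π×1468/60 = 153.7 rad/s
τ = P_out/ω = 183181/153.7 = 1190 N·m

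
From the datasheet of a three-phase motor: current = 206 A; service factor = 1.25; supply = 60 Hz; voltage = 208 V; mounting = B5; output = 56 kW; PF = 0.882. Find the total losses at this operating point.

9.46 kW

P_in = √3·V·I·cosφ = 1.732×208×206×0.882 = 65456 W
P_out = 56000 W
Losses = P_in − P_out = 65456 − 56000 = 9456 W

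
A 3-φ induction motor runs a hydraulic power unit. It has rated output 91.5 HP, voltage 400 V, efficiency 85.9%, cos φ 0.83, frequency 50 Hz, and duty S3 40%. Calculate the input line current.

P_out = 91.5 × 746 = 68259 W
P_in = P_out / η = 68259 / 0.859 = 79463 W
I_L = P_in / (√3·V_L·cosφ) = 79463 / (1.732 × 400 × 0.83) = 138 A

138 A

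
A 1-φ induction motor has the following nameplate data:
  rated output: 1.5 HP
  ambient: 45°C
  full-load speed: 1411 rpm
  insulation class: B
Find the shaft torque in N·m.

7.57 N·m

P_out = 1.5 × 746 = 1119 W
ω = 2π × 1411/60 = 147.8 rad/s
τ = P_out/ω = 1119/147.8 = 7.57 N·m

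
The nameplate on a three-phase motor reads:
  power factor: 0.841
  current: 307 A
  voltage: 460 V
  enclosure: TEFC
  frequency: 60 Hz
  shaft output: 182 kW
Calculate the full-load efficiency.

P_out = 182 kW = 182000 W
P_in = √3·V_L·I_L·cosφ = 1.732 × 460 × 307 × 0.841 = 205703 W
η = P_out / P_in = 182000 / 205703 = 0.885 = 88.5%

88.5 %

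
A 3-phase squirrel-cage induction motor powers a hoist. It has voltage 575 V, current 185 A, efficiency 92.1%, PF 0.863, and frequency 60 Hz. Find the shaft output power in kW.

146 kW

P_in = √3·V·I·cosφ = 1.732 × 575 × 185 × 0.863 = 159000 W
P_out = η·P_in = 0.921 × 159000 = 146439 W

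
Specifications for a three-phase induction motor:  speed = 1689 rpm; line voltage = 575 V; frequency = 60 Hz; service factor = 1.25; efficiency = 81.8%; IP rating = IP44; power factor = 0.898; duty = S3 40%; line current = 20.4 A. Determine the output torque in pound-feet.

P_in = √3·V·I·cosφ = 1.732 × 575 × 20.4 × 0.898 = 18244 W
P_out = η·P_in = 0.818 × 18244 = 14924 W
n = 1689 rpm
ω = 2π×1689/60 = 176.9 rad/s
τ = P_out/ω = 14924/176.9 = 84.36 N·m
In lb·ft: 84.36/1.356 = 62.2 lb·ft

62.2 lb·ft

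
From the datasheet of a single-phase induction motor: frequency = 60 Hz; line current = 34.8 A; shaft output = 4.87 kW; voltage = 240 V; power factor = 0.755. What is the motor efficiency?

P_out = 4.87 kW = 4870 W
P_in = V·I·cosφ = 240 × 34.8 × 0.755 = 6306 W
η = P_out / P_in = 4870 / 6306 = 0.772 = 77.2%

77.2 %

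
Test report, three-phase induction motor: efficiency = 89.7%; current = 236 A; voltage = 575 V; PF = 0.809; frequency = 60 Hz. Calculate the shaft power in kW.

P_in = √3·V·I·cosφ = 1.732 × 575 × 236 × 0.809 = 190141 W
P_out = η·P_in = 0.897 × 190141 = 170556 W

171 kW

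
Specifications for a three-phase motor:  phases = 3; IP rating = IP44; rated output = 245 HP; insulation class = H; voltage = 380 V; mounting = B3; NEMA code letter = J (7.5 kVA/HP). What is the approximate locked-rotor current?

S_LR = 7.5 × 245 = 1837.5 kVA
I_LR = S_LR/(√3·V_L) = 1837500/(1.732×380) = 2790 A

2790 A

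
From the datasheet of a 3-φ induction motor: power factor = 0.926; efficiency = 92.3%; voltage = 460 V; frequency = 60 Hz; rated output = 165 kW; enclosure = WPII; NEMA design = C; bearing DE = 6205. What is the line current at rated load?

242 A

P_out = 165 kW = 165000 W
P_in = P_out / η = 165000 / 0.923 = 178765 W
I_L = P_in / (√3·V_L·cosφ) = 178765 / (1.732 × 460 × 0.926) = 242 A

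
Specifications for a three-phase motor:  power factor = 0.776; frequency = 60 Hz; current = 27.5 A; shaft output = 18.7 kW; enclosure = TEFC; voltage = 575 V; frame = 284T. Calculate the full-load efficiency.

P_out = 18.7 kW = 18700 W
P_in = √3·V_L·I_L·cosφ = 1.732 × 575 × 27.5 × 0.776 = 21253 W
η = P_out / P_in = 18700 / 21253 = 0.880 = 88.0%

88.0 %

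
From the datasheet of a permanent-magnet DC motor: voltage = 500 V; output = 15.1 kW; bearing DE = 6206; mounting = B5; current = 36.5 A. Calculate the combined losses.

P_in = V·I = 500×36.5 = 18250 W
P_out = 15100 W
Losses = P_in − P_out = 18250 − 15100 = 3150 W

3150 W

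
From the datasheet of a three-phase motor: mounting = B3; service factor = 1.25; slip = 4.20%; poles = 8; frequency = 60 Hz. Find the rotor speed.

n_s = 120f/p = 120×60/8 = 900 rpm
n = n_s(1 − s) = 900 × (1 − 0.042) = 862 rpm

862 rpm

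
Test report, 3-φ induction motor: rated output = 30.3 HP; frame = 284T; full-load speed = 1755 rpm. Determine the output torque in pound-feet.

90.7 lb·ft

P_out = 30.3 × 746 = 22604 W
ω = 2π × 1755/60 = 183.8 rad/s
τ = P_out/ω = 22604/183.8 = 123 N·m
In lb·ft: 123/1.356 = 90.7 lb·ft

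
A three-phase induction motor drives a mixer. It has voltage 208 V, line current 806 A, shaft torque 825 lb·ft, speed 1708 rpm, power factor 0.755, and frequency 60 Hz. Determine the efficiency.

τ = 825 lb·ft × 1.356 = 1119 N·m
ω = 2π × 1708/60 = 178.9 rad/s; P_out = τω = 1119 × 178.9 = 200189 W
P_in = √3·V_L·I_L·cosφ = 1.732 × 208 × 806 × 0.755 = 219227 W
η = P_out / P_in = 200189 / 219227 = 0.913 = 91.3%

91.3 %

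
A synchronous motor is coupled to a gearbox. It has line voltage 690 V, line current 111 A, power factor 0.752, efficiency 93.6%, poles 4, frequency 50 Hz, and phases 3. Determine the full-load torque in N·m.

594 N·m

P_in = √3·V·I·cosφ = 1.732 × 690 × 111 × 0.752 = 99756 W
P_out = η·P_in = 0.936 × 99756 = 93372 W
n = n_s = 120×50/4 = 1500 rpm (synchronous)
ω = 2π×1500/60 = 157.1 rad/s
τ = P_out/ω = 93372/157.1 = 594 N·m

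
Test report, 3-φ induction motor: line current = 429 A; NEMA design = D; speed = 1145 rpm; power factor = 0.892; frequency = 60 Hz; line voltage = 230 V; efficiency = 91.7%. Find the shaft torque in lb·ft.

P_in = √3·V·I·cosφ = 1.732 × 230 × 429 × 0.892 = 152440 W
P_out = η·P_in = 0.917 × 152440 = 139787 W
n = 1145 rpm
ω = 2π×1145/60 = 119.9 rad/s
τ = P_out/ω = 139787/119.9 = 1166 N·m
In lb·ft: 1166/1.356 = 860 lb·ft

860 lb·ft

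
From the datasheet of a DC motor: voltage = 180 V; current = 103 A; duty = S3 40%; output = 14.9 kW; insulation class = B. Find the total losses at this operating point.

3640 W

P_in = V·I = 180×103 = 18540 W
P_out = 14900 W
Losses = P_in − P_out = 18540 − 14900 = 3640 W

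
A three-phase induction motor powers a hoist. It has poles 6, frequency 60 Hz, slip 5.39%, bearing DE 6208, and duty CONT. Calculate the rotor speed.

n_s = 120f/p = 120×60/6 = 1200 rpm
n = n_s(1 − s) = 1200 × (1 − 0.0539) = 1135 rpm

1135 rpm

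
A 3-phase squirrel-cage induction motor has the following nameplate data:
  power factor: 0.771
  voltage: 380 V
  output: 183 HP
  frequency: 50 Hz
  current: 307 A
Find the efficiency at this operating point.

P_out = 183 × 746 = 136518 W
P_in = √3·V_L·I_L·cosφ = 1.732 × 380 × 307 × 0.771 = 155784 W
η = P_out / P_in = 136518 / 155784 = 0.876 = 87.6%

87.6 %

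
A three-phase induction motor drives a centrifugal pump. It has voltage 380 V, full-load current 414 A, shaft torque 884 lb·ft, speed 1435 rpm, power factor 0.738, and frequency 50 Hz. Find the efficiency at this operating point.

89.6 %

τ = 884 lb·ft × 1.356 = 1199 N·m
ω = 2π × 1435/60 = 150.3 rad/s; P_out = τω = 1199 × 150.3 = 180210 W
P_in = √3·V_L·I_L·cosφ = 1.732 × 380 × 414 × 0.738 = 201089 W
η = P_out / P_in = 180210 / 201089 = 0.896 = 89.6%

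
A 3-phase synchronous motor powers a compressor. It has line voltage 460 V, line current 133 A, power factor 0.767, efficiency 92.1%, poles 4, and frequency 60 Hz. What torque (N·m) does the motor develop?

397 N·m

P_in = √3·V·I·cosφ = 1.732 × 460 × 133 × 0.767 = 81274 W
P_out = η·P_in = 0.921 × 81274 = 74853 W
n = n_s = 120×60/4 = 1800 rpm (synchronous)
ω = 2π×1800/60 = 188.5 rad/s
τ = P_out/ω = 74853/188.5 = 397 N·m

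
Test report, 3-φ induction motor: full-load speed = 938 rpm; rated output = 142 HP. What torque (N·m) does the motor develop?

1080 N·m

P_out = 142 × 746 = 105932 W
ω = 2π × 938/60 = 98.23 rad/s
τ = P_out/ω = 105932/98.23 = 1080 N·m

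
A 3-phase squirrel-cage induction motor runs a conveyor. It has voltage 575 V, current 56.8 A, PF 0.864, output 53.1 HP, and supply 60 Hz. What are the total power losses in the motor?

P_in = √3·V·I·cosφ = 1.732×575×56.8×0.864 = 48874 W
P_out = 53.1×746 = 39613 W
Losses = P_in − P_out = 48874 − 39613 = 9261 W

9.26 kW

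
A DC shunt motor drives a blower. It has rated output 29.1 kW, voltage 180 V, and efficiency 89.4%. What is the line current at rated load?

181 A

P_out = 29.1 kW = 29100 W
P_in = P_out / η = 29100 / 0.894 = 32550 W
I = P_in / V = 32550 / 180 = 181 A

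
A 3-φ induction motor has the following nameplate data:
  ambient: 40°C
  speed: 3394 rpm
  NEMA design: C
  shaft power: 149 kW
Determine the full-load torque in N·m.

ω = 2π × 3394/60 = 355.4 rad/s
τ = P/ω = 149000/355.4 = 419 N·m

419 N·m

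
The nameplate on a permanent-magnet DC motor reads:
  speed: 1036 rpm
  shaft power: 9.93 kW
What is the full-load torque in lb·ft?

67.5 lb·ft

ω = 2π × 1036/60 = 108.5 rad/s
τ = P/ω = 9930/108.5 = 91.52 N·m
In lb·ft: 91.52/1.356 = 67.5 lb·ft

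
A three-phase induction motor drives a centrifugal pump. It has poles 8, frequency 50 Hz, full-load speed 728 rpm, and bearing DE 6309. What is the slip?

2.9 %

n_s = 120f/p = 120×50/8 = 750 rpm
s = (n_s − n)/n_s = (750 − 728)/750 = 0.0293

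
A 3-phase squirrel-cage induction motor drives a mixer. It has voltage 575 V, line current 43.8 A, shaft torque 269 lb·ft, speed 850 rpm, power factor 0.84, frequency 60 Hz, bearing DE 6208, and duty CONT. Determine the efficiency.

τ = 269 lb·ft × 1.356 = 364.8 N·m
ω = 2π × 850/60 = 89.01 rad/s; P_out = τω = 364.8 × 89.01 = 32471 W
P_in = √3·V_L·I_L·cosφ = 1.732 × 575 × 43.8 × 0.84 = 36641 W
η = P_out / P_in = 32471 / 36641 = 0.886 = 88.6%

88.6 %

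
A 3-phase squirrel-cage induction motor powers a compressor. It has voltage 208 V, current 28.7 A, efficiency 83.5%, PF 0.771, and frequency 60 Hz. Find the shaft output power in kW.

P_in = √3·V·I·cosφ = 1.732 × 208 × 28.7 × 0.771 = 7972 W
P_out = η·P_in = 0.835 × 7972 = 6657 W

6.66 kW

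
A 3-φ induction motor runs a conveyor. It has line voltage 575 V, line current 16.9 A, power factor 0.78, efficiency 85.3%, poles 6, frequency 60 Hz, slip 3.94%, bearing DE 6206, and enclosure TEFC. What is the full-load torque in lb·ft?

68.4 lb·ft

P_in = √3·V·I·cosφ = 1.732 × 575 × 16.9 × 0.78 = 13128 W
P_out = η·P_in = 0.853 × 13128 = 11198 W
n_s = 120×60/6 = 1200 rpm; n = 1200×(1−0.0394) = 1153 rpm
ω = 2π×1153/60 = 120.7 rad/s
τ = P_out/ω = 11198/120.7 = 92.78 N·m
In lb·ft: 92.78/1.356 = 68.4 lb·ft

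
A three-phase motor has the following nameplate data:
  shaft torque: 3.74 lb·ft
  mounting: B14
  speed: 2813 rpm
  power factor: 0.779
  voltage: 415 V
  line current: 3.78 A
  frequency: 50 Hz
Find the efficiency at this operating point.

70.6 %

τ = 3.74 lb·ft × 1.356 = 5.071 N·m
ω = 2π × 2813/60 = 294.6 rad/s; P_out = τω = 5.071 × 294.6 = 1494 W
P_in = √3·V_L·I_L·cosφ = 1.732 × 415 × 3.78 × 0.779 = 2117 W
η = P_out / P_in = 1494 / 2117 = 0.706 = 70.6%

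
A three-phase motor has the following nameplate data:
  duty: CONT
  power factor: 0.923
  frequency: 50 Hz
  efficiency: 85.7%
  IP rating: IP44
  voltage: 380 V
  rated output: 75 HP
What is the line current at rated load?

P_out = 75 × 746 = 55950 W
P_in = P_out / η = 55950 / 0.857 = 65286 W
I_L = P_in / (√3·V_L·cosφ) = 65286 / (1.732 × 380 × 0.923) = 107 A

107 A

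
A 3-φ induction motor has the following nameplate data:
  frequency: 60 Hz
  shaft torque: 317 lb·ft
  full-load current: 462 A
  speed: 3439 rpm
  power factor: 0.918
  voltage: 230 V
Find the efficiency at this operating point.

91.6 %

τ = 317 lb·ft × 1.356 = 429.9 N·m
ω = 2π × 3439/60 = 360.1 rad/s; P_out = τω = 429.9 × 360.1 = 154807 W
P_in = √3·V_L·I_L·cosφ = 1.732 × 230 × 462 × 0.918 = 168951 W
η = P_out / P_in = 154807 / 168951 = 0.916 = 91.6%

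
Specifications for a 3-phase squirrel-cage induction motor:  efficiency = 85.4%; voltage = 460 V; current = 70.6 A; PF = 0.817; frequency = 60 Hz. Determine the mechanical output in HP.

52.6 HP

P_in = √3·V·I·cosφ = 1.732 × 460 × 70.6 × 0.817 = 45955 W
P_out = η·P_in = 0.854 × 45955 = 39246 W
= 39246/746 = 52.6 HP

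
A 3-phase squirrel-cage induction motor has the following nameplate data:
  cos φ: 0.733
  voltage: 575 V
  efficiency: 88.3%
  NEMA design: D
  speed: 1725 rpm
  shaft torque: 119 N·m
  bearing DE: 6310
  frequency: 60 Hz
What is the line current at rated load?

33.3 A

ω = 2π×1725/60 = 180.6 rad/s; P_out = τω = 119 × 180.6 = 21491 W
P_in = P_out / η = 21491 / 0.883 = 24339 W
I_L = P_in / (√3·V_L·cosφ) = 24339 / (1.732 × 575 × 0.733) = 33.3 A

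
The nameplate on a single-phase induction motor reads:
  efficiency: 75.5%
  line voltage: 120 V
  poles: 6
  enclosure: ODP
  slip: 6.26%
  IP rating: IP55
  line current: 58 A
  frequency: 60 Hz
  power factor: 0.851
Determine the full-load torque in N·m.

38 N·m

P_in = V·I·cosφ = 120 × 58 × 0.851 = 5923 W
P_out = η·P_in = 0.755 × 5923 = 4472 W
n_s = 120×60/6 = 1200 rpm; n = 1200×(1−0.0626) = 1125 rpm
ω = 2π×1125/60 = 117.8 rad/s
τ = P_out/ω = 4472/117.8 = 38 N·m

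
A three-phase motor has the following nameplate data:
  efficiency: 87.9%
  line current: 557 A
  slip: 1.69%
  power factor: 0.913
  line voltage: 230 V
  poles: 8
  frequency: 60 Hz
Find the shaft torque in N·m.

1920 N·m

P_in = √3·V·I·cosφ = 1.732 × 230 × 557 × 0.913 = 202582 W
P_out = η·P_in = 0.879 × 202582 = 178070 W
n_s = 120×60/8 = 900 rpm; n = 900×(1−0.0169) = 885 rpm
ω = 2π×885/60 = 92.68 rad/s
τ = P_out/ω = 178070/92.68 = 1920 N·m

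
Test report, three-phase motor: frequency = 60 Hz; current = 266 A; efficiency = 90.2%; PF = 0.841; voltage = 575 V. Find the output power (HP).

269 HP

P_in = √3·V·I·cosφ = 1.732 × 575 × 266 × 0.841 = 222789 W
P_out = η·P_in = 0.902 × 222789 = 200956 W
= 200956/746 = 269 HP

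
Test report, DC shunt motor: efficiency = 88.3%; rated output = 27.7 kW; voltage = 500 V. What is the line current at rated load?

P_out = 27.7 kW = 27700 W
P_in = P_out / η = 27700 / 0.883 = 31370 W
I = P_in / V = 31370 / 500 = 62.7 A

62.7 A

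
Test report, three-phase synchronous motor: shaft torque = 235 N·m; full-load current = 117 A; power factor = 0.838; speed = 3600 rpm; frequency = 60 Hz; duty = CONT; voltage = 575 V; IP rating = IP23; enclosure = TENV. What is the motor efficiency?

ω = 2π × 3600/60 = 377 rad/s; P_out = τω = 235 × 377 = 88595 W
P_in = √3·V_L·I_L·cosφ = 1.732 × 575 × 117 × 0.838 = 97644 W
η = P_out / P_in = 88595 / 97644 = 0.907 = 90.7%

90.7 %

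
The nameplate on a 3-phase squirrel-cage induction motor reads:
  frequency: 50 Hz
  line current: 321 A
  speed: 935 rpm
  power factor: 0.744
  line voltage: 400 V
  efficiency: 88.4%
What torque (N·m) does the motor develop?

1490 N·m

P_in = √3·V·I·cosφ = 1.732 × 400 × 321 × 0.744 = 165457 W
P_out = η·P_in = 0.884 × 165457 = 146264 W
n = 935 rpm
ω = 2π×935/60 = 97.91 rad/s
τ = P_out/ω = 146264/97.91 = 1490 N·m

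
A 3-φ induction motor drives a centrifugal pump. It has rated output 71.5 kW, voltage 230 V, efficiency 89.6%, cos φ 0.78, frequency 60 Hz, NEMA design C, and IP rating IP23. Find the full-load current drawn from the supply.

P_out = 71.5 kW = 71500 W
P_in = P_out / η = 71500 / 0.896 = 79799 W
I_L = P_in / (√3·V_L·cosφ) = 79799 / (1.732 × 230 × 0.78) = 257 A

257 A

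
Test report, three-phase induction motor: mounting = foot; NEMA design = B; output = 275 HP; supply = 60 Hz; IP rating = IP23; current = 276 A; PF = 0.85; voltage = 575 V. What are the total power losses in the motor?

28.5 kW

P_in = √3·V·I·cosφ = 1.732×575×276×0.85 = 233638 W
P_out = 275×746 = 205150 W
Losses = P_in − P_out = 233638 − 205150 = 28488 W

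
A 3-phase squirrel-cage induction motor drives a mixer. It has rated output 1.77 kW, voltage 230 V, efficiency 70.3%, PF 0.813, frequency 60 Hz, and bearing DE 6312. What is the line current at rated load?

P_out = 1.77 kW = 1770 W
P_in = P_out / η = 1770 / 0.703 = 2518 W
I_L = P_in / (√3·V_L·cosφ) = 2518 / (1.732 × 230 × 0.813) = 7.77 A

7.77 A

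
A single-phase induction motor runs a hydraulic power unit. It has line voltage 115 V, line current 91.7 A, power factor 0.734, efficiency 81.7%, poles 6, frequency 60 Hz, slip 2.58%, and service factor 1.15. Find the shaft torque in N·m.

P_in = V·I·cosφ = 115 × 91.7 × 0.734 = 7740 W
P_out = η·P_in = 0.817 × 7740 = 6324 W
n_s = 120×60/6 = 1200 rpm; n = 1200×(1−0.0258) = 1169 rpm
ω = 2π×1169/60 = 122.4 rad/s
τ = P_out/ω = 6324/122.4 = 51.7 N·m

51.7 N·m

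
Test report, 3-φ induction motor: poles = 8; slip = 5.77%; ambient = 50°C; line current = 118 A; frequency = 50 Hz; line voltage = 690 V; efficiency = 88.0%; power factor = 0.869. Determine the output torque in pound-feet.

P_in = √3·V·I·cosφ = 1.732 × 690 × 118 × 0.869 = 122546 W
P_out = η·P_in = 0.88 × 122546 = 107840 W
n_s = 120×50/8 = 750 rpm; n = 750×(1−0.0577) = 707 rpm
ω = 2π×707/60 = 74.04 rad/s
τ = P_out/ω = 107840/74.04 = 1457 N·m
In lb·ft: 1457/1.356 = 1070 lb·ft

1070 lb·ft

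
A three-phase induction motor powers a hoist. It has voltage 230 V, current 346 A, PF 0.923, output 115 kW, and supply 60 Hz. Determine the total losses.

P_in = √3·V·I·cosφ = 1.732×230×346×0.923 = 127219 W
P_out = 115000 W
Losses = P_in − P_out = 127219 − 115000 = 12219 W

12.2 kW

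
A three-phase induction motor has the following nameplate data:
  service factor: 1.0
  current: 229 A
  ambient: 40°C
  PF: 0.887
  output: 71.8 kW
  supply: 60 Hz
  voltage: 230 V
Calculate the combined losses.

P_in = √3·V·I·cosφ = 1.732×230×229×0.887 = 80916 W
P_out = 71800 W
Losses = P_in − P_out = 80916 − 71800 = 9116 W

9120 W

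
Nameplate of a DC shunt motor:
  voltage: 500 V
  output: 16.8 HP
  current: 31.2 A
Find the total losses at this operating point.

3.07 kW

P_in = V·I = 500×31.2 = 15600 W
P_out = 16.8×746 = 12533 W
Losses = P_in − P_out = 15600 − 12533 = 3067 W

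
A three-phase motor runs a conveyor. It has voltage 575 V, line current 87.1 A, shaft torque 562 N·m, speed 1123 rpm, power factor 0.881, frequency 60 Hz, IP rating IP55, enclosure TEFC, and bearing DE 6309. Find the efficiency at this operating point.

86.5 %

ω = 2π × 1123/60 = 117.6 rad/s; P_out = τω = 562 × 117.6 = 66091 W
P_in = √3·V_L·I_L·cosφ = 1.732 × 575 × 87.1 × 0.881 = 76420 W
η = P_out / P_in = 66091 / 76420 = 0.865 = 86.5%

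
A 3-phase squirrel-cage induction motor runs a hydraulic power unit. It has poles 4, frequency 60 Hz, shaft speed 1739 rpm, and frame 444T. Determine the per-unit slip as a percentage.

3.39 %

n_s = 120f/p = 120×60/4 = 1800 rpm
s = (n_s − n)/n_s = (1800 − 1739)/1800 = 0.0339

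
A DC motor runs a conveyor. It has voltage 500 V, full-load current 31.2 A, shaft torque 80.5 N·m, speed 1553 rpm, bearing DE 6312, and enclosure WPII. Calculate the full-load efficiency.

ω = 2π × 1553/60 = 162.6 rad/s; P_out = τω = 80.5 × 162.6 = 13089 W
P_in = V·I = 500 × 31.2 = 15600 W
η = P_out / P_in = 13089 / 15600 = 0.839 = 83.9%

83.9 %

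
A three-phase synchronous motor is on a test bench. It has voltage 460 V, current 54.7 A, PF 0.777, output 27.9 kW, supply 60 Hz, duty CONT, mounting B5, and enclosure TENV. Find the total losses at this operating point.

5.96 kW

P_in = √3·V·I·cosφ = 1.732×460×54.7×0.777 = 33862 W
P_out = 27900 W
Losses = P_in − P_out = 33862 − 27900 = 5962 W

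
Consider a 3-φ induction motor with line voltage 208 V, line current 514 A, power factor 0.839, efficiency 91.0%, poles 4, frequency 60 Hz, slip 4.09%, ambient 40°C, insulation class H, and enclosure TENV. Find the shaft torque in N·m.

782 N·m

P_in = √3·V·I·cosφ = 1.732 × 208 × 514 × 0.839 = 155359 W
P_out = η·P_in = 0.91 × 155359 = 141377 W
n_s = 120×60/4 = 1800 rpm; n = 1800×(1−0.0409) = 1726 rpm
ω = 2π×1726/60 = 180.7 rad/s
τ = P_out/ω = 141377/180.7 = 782 N·m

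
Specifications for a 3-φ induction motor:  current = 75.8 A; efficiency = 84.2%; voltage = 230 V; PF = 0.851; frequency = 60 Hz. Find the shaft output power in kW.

21.6 kW

P_in = √3·V·I·cosφ = 1.732 × 230 × 75.8 × 0.851 = 25697 W
P_out = η·P_in = 0.842 × 25697 = 21637 W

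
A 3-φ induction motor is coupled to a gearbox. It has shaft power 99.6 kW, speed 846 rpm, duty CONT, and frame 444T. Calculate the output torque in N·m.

ω = 2π × 846/60 = 88.59 rad/s
τ = P/ω = 99600/88.59 = 1120 N·m

1120 N·m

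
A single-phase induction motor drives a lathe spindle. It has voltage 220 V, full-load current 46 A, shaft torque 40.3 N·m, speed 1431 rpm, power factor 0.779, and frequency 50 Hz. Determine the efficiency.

76.6 %

ω = 2π × 1431/60 = 149.9 rad/s; P_out = τω = 40.3 × 149.9 = 6041 W
P_in = V·I·cosφ = 220 × 46 × 0.779 = 7883 W
η = P_out / P_in = 6041 / 7883 = 0.766 = 76.6%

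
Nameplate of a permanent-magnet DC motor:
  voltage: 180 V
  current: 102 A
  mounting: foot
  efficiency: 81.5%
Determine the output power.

P_in = V·I = 180 × 102 = 18360 W
P_out = η·P_in = 0.815 × 18360 = 14963 W

15 kW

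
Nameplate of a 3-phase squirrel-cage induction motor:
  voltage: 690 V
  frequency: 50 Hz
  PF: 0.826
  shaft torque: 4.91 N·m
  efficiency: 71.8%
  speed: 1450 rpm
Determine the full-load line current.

1.05 A

ω = 2π×1450/60 = 151.8 rad/s; P_out = τω = 4.91 × 151.8 = 745 W
P_in = P_out / η = 745 / 0.718 = 1038 W
I_L = P_in / (√3·V_L·cosφ) = 1038 / (1.732 × 690 × 0.826) = 1.05 A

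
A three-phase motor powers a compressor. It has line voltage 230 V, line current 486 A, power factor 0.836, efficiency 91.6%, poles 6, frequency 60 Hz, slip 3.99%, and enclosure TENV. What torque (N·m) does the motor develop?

P_in = √3·V·I·cosφ = 1.732 × 230 × 486 × 0.836 = 161852 W
P_out = η·P_in = 0.916 × 161852 = 148256 W
n_s = 120×60/6 = 1200 rpm; n = 1200×(1−0.0399) = 1152 rpm
ω = 2π×1152/60 = 120.6 rad/s
τ = P_out/ω = 148256/120.6 = 1230 N·m

1230 N·m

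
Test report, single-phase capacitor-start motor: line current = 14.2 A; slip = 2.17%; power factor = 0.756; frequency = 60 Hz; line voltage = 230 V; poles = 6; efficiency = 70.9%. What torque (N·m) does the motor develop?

P_in = V·I·cosφ = 230 × 14.2 × 0.756 = 2469 W
P_out = η·P_in = 0.709 × 2469 = 1751 W
n_s = 120×60/6 = 1200 rpm; n = 1200×(1−0.0217) = 1174 rpm
ω = 2π×1174/60 = 122.9 rad/s
τ = P_out/ω = 1751/122.9 = 14.2 N·m

14.2 N·m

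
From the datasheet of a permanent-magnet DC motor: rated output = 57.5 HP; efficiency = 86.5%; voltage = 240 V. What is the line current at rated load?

P_out = 57.5 × 746 = 42895 W
P_in = P_out / η = 42895 / 0.865 = 49590 W
I = P_in / V = 49590 / 240 = 207 A

207 A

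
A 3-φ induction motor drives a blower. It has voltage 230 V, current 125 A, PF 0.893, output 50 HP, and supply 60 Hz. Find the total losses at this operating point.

7.17 kW

P_in = √3·V·I·cosφ = 1.732×230×125×0.893 = 44467 W
P_out = 50×746 = 37300 W
Losses = P_in − P_out = 44467 − 37300 = 7167 W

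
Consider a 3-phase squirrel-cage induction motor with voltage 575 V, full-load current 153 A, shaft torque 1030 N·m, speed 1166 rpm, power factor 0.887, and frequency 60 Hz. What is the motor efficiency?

ω = 2π × 1166/60 = 122.1 rad/s; P_out = τω = 1030 × 122.1 = 125763 W
P_in = √3·V_L·I_L·cosφ = 1.732 × 575 × 153 × 0.887 = 135155 W
η = P_out / P_in = 125763 / 135155 = 0.931 = 93.1%

93.1 %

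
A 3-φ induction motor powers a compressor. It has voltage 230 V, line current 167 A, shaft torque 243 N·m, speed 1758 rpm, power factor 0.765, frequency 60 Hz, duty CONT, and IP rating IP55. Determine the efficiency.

ω = 2π × 1758/60 = 184.1 rad/s; P_out = τω = 243 × 184.1 = 44736 W
P_in = √3·V_L·I_L·cosφ = 1.732 × 230 × 167 × 0.765 = 50892 W
η = P_out / P_in = 44736 / 50892 = 0.879 = 87.9%

87.9 %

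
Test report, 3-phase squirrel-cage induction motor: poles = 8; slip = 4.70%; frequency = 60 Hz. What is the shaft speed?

n_s = 120f/p = 120×60/8 = 900 rpm
n = n_s(1 − s) = 900 × (1 − 0.047) = 858 rpm

858 rpm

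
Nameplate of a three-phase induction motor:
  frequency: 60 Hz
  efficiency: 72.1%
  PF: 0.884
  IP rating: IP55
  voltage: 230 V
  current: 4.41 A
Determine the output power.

1.12 kW

P_in = √3·V·I·cosφ = 1.732 × 230 × 4.41 × 0.884 = 1553 W
P_out = η·P_in = 0.721 × 1553 = 1120 W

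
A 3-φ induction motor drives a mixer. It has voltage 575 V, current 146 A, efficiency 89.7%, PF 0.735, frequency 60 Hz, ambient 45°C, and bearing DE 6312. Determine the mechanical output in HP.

P_in = √3·V·I·cosφ = 1.732 × 575 × 146 × 0.735 = 106870 W
P_out = η·P_in = 0.897 × 106870 = 95862 W
= 95862/746 = 129 HP

129 HP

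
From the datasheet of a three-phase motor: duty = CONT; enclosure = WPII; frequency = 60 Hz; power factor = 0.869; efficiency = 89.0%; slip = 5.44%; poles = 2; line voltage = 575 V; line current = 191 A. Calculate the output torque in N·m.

P_in = √3·V·I·cosφ = 1.732 × 575 × 191 × 0.869 = 165298 W
P_out = η·P_in = 0.89 × 165298 = 147115 W
n_s = 120×60/2 = 3600 rpm; n = 3600×(1−0.0544) = 3404 rpm
ω = 2π×3404/60 = 356.5 rad/s
τ = P_out/ω = 147115/356.5 = 413 N·m

413 N·m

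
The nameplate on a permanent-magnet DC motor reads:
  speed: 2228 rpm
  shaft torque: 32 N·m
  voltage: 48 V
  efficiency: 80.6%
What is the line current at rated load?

ω = 2π×2228/60 = 233.3 rad/s; P_out = τω = 32 × 233.3 = 7466 W
P_in = P_out / η = 7466 / 0.806 = 9263 W
I = P_in / V = 9263 / 48 = 193 A

193 A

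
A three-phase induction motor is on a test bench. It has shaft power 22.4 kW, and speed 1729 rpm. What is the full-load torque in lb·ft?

ω = 2π × 1729/60 = 181.1 rad/s
τ = P/ω = 22400/181.1 = 123.7 N·m
In lb·ft: 123.7/1.356 = 91.2 lb·ft

91.2 lb·ft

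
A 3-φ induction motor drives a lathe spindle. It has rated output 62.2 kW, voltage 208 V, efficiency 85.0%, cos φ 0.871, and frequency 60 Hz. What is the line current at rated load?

233 A

P_out = 62.2 kW = 62200 W
P_in = P_out / η = 62200 / 0.850 = 73176 W
I_L = P_in / (√3·V_L·cosφ) = 73176 / (1.732 × 208 × 0.871) = 233 A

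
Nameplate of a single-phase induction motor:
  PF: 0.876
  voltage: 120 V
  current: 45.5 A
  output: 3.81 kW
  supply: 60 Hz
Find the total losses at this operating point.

P_in = V·I·cosφ = 120×45.5×0.876 = 4783 W
P_out = 3810 W
Losses = P_in − P_out = 4783 − 3810 = 973 W

973 W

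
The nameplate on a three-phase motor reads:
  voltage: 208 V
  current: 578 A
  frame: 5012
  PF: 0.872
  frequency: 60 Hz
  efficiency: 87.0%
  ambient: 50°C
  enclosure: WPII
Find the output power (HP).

P_in = √3·V·I·cosφ = 1.732 × 208 × 578 × 0.872 = 181575 W
P_out = η·P_in = 0.87 × 181575 = 157970 W
= 157970/746 = 212 HP

212 HP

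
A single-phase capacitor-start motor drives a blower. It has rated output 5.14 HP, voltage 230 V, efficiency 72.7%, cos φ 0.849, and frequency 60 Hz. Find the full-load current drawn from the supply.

P_out = 5.14 × 746 = 3834 W
P_in = P_out / η = 3834 / 0.727 = 5274 W
I = P_in / (V·cosφ) = 5274 / (230 × 0.849) = 27 A

27 A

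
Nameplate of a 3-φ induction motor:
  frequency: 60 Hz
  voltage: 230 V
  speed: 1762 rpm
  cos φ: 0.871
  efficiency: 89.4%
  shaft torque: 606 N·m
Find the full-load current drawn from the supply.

360 A

ω = 2π×1762/60 = 184.5 rad/s; P_out = τω = 606 × 184.5 = 111807 W
P_in = P_out / η = 111807 / 0.894 = 125064 W
I_L = P_in / (√3·V_L·cosφ) = 125064 / (1.732 × 230 × 0.871) = 360 A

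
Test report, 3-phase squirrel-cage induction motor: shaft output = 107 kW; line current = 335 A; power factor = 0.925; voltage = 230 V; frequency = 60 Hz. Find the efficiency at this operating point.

86.7 %

P_out = 107 kW = 107000 W
P_in = √3·V_L·I_L·cosφ = 1.732 × 230 × 335 × 0.925 = 123442 W
η = P_out / P_in = 107000 / 123442 = 0.867 = 86.7%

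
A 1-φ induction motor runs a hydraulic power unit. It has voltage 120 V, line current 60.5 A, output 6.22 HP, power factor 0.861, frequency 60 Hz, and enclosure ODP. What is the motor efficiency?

P_out = 6.22 × 746 = 4640 W
P_in = V·I·cosφ = 120 × 60.5 × 0.861 = 6251 W
η = P_out / P_in = 4640 / 6251 = 0.742 = 74.2%

74.2 %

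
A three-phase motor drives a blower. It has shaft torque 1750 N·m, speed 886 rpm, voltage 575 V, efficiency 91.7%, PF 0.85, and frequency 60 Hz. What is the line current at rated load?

209 A

ω = 2π×886/60 = 92.78 rad/s; P_out = τω = 1750 × 92.78 = 162365 W
P_in = P_out / η = 162365 / 0.917 = 177061 W
I_L = P_in / (√3·V_L·cosφ) = 177061 / (1.732 × 575 × 0.85) = 209 A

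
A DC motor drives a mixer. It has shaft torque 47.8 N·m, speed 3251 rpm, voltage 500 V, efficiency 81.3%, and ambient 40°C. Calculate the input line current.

ω = 2π×3251/60 = 340.4 rad/s; P_out = τω = 47.8 × 340.4 = 16271 W
P_in = P_out / η = 16271 / 0.813 = 20014 W
I = P_in / V = 20014 / 500 = 40 A

40 A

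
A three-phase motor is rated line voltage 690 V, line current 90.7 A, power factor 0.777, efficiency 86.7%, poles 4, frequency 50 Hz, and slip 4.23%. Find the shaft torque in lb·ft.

P_in = √3·V·I·cosφ = 1.732 × 690 × 90.7 × 0.777 = 84222 W
P_out = η·P_in = 0.867 × 84222 = 73020 W
n_s = 120×50/4 = 1500 rpm; n = 1500×(1−0.0423) = 1437 rpm
ω = 2π×1437/60 = 150.5 rad/s
τ = P_out/ω = 73020/150.5 = 485.2 N·m
In lb·ft: 485.2/1.356 = 358 lb·ft

358 lb·ft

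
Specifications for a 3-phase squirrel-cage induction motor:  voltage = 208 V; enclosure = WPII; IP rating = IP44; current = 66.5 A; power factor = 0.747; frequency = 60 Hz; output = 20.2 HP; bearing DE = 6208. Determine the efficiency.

84.2 %

P_out = 20.2 × 746 = 15069 W
P_in = √3·V_L·I_L·cosφ = 1.732 × 208 × 66.5 × 0.747 = 17896 W
η = P_out / P_in = 15069 / 17896 = 0.842 = 84.2%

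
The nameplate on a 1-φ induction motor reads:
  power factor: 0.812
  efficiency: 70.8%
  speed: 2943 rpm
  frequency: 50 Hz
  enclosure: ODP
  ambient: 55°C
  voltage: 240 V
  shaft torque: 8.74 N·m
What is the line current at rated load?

ω = 2π×2943/60 = 308.2 rad/s; P_out = τω = 8.74 × 308.2 = 2694 W
P_in = P_out / η = 2694 / 0.708 = 3805 W
I = P_in / (V·cosφ) = 3805 / (240 × 0.812) = 19.5 A

19.5 A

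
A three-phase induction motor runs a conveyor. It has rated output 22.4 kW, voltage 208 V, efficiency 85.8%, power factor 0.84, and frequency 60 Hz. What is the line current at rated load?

86.3 A

P_out = 22.4 kW = 22400 W
P_in = P_out / η = 22400 / 0.858 = 26107 W
I_L = P_in / (√3·V_L·cosφ) = 26107 / (1.732 × 208 × 0.84) = 86.3 A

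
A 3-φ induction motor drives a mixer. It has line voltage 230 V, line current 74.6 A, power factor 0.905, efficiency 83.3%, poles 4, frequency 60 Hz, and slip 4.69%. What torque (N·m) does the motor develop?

P_in = √3·V·I·cosφ = 1.732 × 230 × 74.6 × 0.905 = 26894 W
P_out = η·P_in = 0.833 × 26894 = 22403 W
n_s = 120×60/4 = 1800 rpm; n = 1800×(1−0.0469) = 1716 rpm
ω = 2π×1716/60 = 179.7 rad/s
τ = P_out/ω = 22403/179.7 = 125 N·m

125 N·m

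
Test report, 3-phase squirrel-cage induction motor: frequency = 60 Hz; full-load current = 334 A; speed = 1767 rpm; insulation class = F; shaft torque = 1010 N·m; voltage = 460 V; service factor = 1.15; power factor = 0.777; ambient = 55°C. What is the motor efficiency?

ω = 2π × 1767/60 = 185 rad/s; P_out = τω = 1010 × 185 = 186850 W
P_in = √3·V_L·I_L·cosφ = 1.732 × 460 × 334 × 0.777 = 206763 W
η = P_out / P_in = 186850 / 206763 = 0.904 = 90.4%

90.4 %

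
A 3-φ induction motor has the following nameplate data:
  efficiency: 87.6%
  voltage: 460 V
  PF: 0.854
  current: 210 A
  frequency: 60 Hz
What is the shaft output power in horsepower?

P_in = √3·V·I·cosφ = 1.732 × 460 × 210 × 0.854 = 142884 W
P_out = η·P_in = 0.876 × 142884 = 125166 W
= 125166/746 = 168 HP

168 HP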